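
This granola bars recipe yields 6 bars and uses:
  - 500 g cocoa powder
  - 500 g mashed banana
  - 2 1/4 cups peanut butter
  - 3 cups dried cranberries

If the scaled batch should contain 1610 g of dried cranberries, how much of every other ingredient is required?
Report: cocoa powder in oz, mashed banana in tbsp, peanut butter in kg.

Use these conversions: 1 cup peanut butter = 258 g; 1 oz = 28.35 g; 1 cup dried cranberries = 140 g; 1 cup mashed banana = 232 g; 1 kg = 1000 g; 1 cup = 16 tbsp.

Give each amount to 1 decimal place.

cocoa powder: 67.6 oz; mashed banana: 132.2 tbsp; peanut butter: 2.2 kg

The original recipe has 420 g of dried cranberries, so the scaling factor is 1610 ÷ 420 = 23/6.
cocoa powder: 500 g × 23/6 ÷ 28.35 g/oz ≈ 67.6 oz
mashed banana: 500 g × 23/6 ÷ 232 g/cup × 16 tbsp/cup ≈ 132.2 tbsp
peanut butter: 2.25 cup × 23/6 × 258 g/cup ÷ 1000 g/kg ≈ 2.2 kg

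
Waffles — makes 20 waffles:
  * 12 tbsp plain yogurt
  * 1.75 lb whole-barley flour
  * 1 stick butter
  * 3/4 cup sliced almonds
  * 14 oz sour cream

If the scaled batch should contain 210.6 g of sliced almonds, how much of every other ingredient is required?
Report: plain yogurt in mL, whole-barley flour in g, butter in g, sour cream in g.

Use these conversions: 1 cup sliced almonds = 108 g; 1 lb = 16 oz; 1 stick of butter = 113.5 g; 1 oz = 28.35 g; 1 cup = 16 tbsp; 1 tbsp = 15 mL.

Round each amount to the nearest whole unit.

plain yogurt: 468 mL; whole-barley flour: 2064 g; butter: 295 g; sour cream: 1032 g

The original recipe has 81 g of sliced almonds, so the scaling factor is 210.6 ÷ 81 = 13/5 = 2.6.
plain yogurt: 12 tbsp × 13/5 × 15 mL/tbsp = 468 mL
whole-barley flour: 1.75 lb × 13/5 × 16 oz/lb × 28.35 g/oz ≈ 2064 g
butter: 1 stick × 13/5 × 113.5 g/stick ≈ 295 g
sour cream: 14 oz × 13/5 × 28.35 g/oz ≈ 1032 g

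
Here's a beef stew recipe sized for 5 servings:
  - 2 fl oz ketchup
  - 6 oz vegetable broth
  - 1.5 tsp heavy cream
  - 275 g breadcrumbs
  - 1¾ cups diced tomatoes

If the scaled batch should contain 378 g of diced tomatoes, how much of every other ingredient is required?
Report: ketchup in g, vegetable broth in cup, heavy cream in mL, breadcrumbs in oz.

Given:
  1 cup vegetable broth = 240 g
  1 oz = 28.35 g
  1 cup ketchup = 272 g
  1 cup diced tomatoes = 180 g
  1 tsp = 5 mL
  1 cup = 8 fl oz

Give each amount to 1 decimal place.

ketchup: 81.6 g; vegetable broth: 0.9 cup; heavy cream: 9.0 mL; breadcrumbs: 11.6 oz

The original recipe has 315 g of diced tomatoes, so the scaling factor is 378 ÷ 315 = 6/5 = 1.2.
ketchup: 2 fl oz × 6/5 ÷ 8 fl oz/cup × 272 g/cup = 81.6 g
vegetable broth: 6 oz × 6/5 × 28.35 g/oz ÷ 240 g/cup ≈ 0.9 cup
heavy cream: 1.5 tsp × 6/5 × 5 mL/tsp = 9.0 mL
breadcrumbs: 275 g × 6/5 ÷ 28.35 g/oz ≈ 11.6 oz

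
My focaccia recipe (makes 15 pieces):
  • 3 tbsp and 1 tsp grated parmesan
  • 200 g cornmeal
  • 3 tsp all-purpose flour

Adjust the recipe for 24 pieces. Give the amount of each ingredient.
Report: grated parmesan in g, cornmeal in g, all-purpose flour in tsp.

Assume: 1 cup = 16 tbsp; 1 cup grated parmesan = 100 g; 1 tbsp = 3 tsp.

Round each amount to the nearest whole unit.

grated parmesan: 33 g; cornmeal: 320 g; all-purpose flour: 5 tsp

Scaling factor: 24/15 = 8/5 = 1.6.
grated parmesan: (3 tbsp + 1 tsp = 10/3 tbsp) × 8/5 ÷ 16 tbsp/cup × 100 g/cup ≈ 33 g
cornmeal: 200 g × 8/5 = 320 g
all-purpose flour: 3 tsp × 8/5 ≈ 5 tsp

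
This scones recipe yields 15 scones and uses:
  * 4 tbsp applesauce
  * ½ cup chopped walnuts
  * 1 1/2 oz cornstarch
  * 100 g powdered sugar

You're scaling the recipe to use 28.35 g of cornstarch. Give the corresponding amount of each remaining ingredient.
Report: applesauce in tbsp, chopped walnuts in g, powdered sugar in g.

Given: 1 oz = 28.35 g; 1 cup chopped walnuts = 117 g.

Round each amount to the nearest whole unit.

The original recipe has 42.525 g of cornstarch, so the scaling factor is 28.35 ÷ 42.525 = 2/3.
applesauce: 4 tbsp × 2/3 ≈ 3 tbsp
chopped walnuts: 0.5 cup × 2/3 × 117 g/cup = 39 g
powdered sugar: 100 g × 2/3 ≈ 67 g

applesauce: 3 tbsp; chopped walnuts: 39 g; powdered sugar: 67 g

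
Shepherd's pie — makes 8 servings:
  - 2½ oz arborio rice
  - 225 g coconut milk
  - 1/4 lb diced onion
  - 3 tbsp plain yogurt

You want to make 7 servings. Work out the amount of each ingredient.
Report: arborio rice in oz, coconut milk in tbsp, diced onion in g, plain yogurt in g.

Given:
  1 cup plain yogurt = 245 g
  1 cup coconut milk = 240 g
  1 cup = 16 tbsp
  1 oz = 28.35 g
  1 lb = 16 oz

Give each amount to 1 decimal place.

arborio rice: 2.2 oz; coconut milk: 13.1 tbsp; diced onion: 99.2 g; plain yogurt: 40.2 g

Scaling factor: 7/8 = 0.875.
arborio rice: 2.5 oz × 7/8 ≈ 2.2 oz
coconut milk: 225 g × 7/8 ÷ 240 g/cup × 16 tbsp/cup ≈ 13.1 tbsp
diced onion: 0.25 lb × 7/8 × 16 oz/lb × 28.35 g/oz ≈ 99.2 g
plain yogurt: 3 tbsp × 7/8 ÷ 16 tbsp/cup × 245 g/cup ≈ 40.2 g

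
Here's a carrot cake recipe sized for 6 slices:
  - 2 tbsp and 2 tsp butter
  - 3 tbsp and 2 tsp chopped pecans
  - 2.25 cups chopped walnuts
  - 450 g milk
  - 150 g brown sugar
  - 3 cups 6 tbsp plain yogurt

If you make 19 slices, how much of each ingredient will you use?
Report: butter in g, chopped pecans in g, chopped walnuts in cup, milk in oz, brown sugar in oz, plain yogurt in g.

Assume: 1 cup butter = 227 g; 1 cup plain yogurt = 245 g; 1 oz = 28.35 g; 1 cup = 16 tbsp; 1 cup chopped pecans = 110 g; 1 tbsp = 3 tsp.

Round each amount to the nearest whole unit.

butter: 120 g; chopped pecans: 80 g; chopped walnuts: 7 cup; milk: 50 oz; brown sugar: 17 oz; plain yogurt: 2618 g

Scaling factor: 19/6.
butter: (2 tbsp + 2 tsp = 8/3 tbsp) × 19/6 ÷ 16 tbsp/cup × 227 g/cup ≈ 120 g
chopped pecans: (3 tbsp + 2 tsp = 11/3 tbsp) × 19/6 ÷ 16 tbsp/cup × 110 g/cup ≈ 80 g
chopped walnuts: 2.25 cup × 19/6 ≈ 7 cup
milk: 450 g × 19/6 ÷ 28.35 g/oz ≈ 50 oz
brown sugar: 150 g × 19/6 ÷ 28.35 g/oz ≈ 17 oz
plain yogurt: (3 cup + 6 tbsp = 3.375 cup) × 19/6 × 245 g/cup ≈ 2618 g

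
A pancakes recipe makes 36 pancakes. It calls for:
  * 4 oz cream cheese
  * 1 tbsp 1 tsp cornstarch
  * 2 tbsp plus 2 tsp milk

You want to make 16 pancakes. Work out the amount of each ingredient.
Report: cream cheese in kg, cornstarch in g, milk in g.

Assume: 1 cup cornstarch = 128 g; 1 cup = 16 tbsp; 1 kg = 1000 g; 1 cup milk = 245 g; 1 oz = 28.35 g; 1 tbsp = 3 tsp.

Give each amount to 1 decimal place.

cream cheese: 0.1 kg; cornstarch: 4.7 g; milk: 18.1 g

Scaling factor: 16/36 = 4/9.
cream cheese: 4 oz × 4/9 × 28.35 g/oz ÷ 1000 g/kg ≈ 0.1 kg
cornstarch: (1 tbsp + 1 tsp = 4/3 tbsp) × 4/9 ÷ 16 tbsp/cup × 128 g/cup ≈ 4.7 g
milk: (2 tbsp + 2 tsp = 8/3 tbsp) × 4/9 ÷ 16 tbsp/cup × 245 g/cup ≈ 18.1 g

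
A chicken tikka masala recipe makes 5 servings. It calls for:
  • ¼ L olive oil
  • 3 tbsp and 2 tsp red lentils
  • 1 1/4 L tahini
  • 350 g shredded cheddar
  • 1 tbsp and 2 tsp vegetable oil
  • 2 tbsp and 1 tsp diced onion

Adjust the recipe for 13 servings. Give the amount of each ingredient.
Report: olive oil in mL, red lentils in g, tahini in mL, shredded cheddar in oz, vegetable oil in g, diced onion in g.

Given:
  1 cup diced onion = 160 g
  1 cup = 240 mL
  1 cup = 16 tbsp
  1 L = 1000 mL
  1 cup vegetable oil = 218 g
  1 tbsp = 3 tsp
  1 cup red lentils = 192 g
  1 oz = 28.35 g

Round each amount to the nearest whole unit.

olive oil: 650 mL; red lentils: 114 g; tahini: 3250 mL; shredded cheddar: 32 oz; vegetable oil: 59 g; diced onion: 61 g

Scaling factor: 13/5 = 2.6.
olive oil: 0.25 L × 13/5 × 1000 mL/L = 650 mL
red lentils: (3 tbsp + 2 tsp = 11/3 tbsp) × 13/5 ÷ 16 tbsp/cup × 192 g/cup ≈ 114 g
tahini: 1.25 L × 13/5 × 1000 mL/L = 3250 mL
shredded cheddar: 350 g × 13/5 ÷ 28.35 g/oz ≈ 32 oz
vegetable oil: (1 tbsp + 2 tsp = 5/3 tbsp) × 13/5 ÷ 16 tbsp/cup × 218 g/cup ≈ 59 g
diced onion: (2 tbsp + 1 tsp = 7/3 tbsp) × 13/5 ÷ 16 tbsp/cup × 160 g/cup ≈ 61 g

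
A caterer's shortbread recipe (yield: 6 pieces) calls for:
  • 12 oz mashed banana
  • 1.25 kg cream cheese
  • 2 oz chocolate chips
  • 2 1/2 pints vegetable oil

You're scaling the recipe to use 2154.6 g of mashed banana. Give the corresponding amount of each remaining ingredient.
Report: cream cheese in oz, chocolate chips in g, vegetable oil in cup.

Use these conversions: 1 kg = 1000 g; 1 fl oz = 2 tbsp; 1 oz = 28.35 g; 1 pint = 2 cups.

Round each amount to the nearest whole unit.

cream cheese: 279 oz; chocolate chips: 359 g; vegetable oil: 32 cup

The original recipe has 340.2 g of mashed banana, so the scaling factor is 2154.6 ÷ 340.2 = 19/3.
cream cheese: 1.25 kg × 19/3 × 1000 g/kg ÷ 28.35 g/oz ≈ 279 oz
chocolate chips: 2 oz × 19/3 × 28.35 g/oz ≈ 359 g
vegetable oil: 2.5 pint × 19/3 × 2 cup/pint ≈ 32 cup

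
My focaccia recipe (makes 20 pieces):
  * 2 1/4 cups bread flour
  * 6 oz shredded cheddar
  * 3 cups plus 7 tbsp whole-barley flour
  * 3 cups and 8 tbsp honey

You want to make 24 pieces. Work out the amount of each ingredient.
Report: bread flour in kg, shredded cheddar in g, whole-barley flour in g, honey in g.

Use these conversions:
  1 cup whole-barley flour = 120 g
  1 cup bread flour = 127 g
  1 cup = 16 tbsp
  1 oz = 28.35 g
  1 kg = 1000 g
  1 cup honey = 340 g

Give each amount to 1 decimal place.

Scaling factor: 24/20 = 6/5 = 1.2.
bread flour: 2.25 cup × 6/5 × 127 g/cup ÷ 1000 g/kg ≈ 0.3 kg
shredded cheddar: 6 oz × 6/5 × 28.35 g/oz ≈ 204.1 g
whole-barley flour: (3 cup + 7 tbsp = 3.4375 cup) × 6/5 × 120 g/cup = 495.0 g
honey: (3 cup + 8 tbsp = 3.5 cup) × 6/5 × 340 g/cup = 1428.0 g

bread flour: 0.3 kg; shredded cheddar: 204.1 g; whole-barley flour: 495.0 g; honey: 1428.0 g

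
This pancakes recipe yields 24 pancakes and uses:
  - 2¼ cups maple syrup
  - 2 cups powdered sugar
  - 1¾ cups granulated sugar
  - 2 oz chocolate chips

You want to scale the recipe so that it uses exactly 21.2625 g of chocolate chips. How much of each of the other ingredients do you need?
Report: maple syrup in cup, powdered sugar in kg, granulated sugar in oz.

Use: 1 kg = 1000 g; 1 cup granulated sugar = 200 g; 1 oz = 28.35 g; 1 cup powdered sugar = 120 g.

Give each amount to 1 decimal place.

The original recipe has 56.7 g of chocolate chips, so the scaling factor is 21.2625 ÷ 56.7 = 3/8 = 0.375.
maple syrup: 2.25 cup × 3/8 ≈ 0.8 cup
powdered sugar: 2 cup × 3/8 × 120 g/cup ÷ 1000 g/kg ≈ 0.1 kg
granulated sugar: 1.75 cup × 3/8 × 200 g/cup ÷ 28.35 g/oz ≈ 4.6 oz

maple syrup: 0.8 cup; powdered sugar: 0.1 kg; granulated sugar: 4.6 oz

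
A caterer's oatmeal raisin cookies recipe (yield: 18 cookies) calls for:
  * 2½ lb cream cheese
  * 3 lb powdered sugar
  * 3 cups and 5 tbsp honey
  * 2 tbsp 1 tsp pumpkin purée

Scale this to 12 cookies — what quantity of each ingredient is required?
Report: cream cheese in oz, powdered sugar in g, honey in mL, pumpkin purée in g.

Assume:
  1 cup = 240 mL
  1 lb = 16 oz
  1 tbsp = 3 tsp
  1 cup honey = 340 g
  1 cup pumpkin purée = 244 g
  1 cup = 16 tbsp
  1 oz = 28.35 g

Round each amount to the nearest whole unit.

cream cheese: 27 oz; powdered sugar: 907 g; honey: 530 mL; pumpkin purée: 24 g

Scaling factor: 12/18 = 2/3.
cream cheese: 2.5 lb × 2/3 × 16 oz/lb ≈ 27 oz
powdered sugar: 3 lb × 2/3 × 16 oz/lb × 28.35 g/oz ≈ 907 g
honey: (3 cup + 5 tbsp = 3.3125 cup) × 2/3 × 240 mL/cup = 530 mL
pumpkin purée: (2 tbsp + 1 tsp = 7/3 tbsp) × 2/3 ÷ 16 tbsp/cup × 244 g/cup ≈ 24 g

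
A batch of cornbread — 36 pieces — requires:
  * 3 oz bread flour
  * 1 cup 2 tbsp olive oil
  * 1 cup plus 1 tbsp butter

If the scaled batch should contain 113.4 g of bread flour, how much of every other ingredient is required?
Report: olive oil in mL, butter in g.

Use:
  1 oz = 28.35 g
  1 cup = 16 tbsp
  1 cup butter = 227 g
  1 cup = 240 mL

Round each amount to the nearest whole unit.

The original recipe has 85.05 g of bread flour, so the scaling factor is 113.4 ÷ 85.05 = 4/3.
olive oil: (1 cup + 2 tbsp = 1.125 cup) × 4/3 × 240 mL/cup = 360 mL
butter: (1 cup + 1 tbsp = 1.0625 cup) × 4/3 × 227 g/cup ≈ 322 g

olive oil: 360 mL; butter: 322 g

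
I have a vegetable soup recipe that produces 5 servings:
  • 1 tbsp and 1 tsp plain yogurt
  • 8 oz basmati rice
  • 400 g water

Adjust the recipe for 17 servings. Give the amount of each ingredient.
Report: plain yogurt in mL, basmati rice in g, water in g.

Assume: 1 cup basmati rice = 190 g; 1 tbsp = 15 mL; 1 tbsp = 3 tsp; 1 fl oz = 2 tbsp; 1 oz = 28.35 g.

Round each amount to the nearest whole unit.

plain yogurt: 68 mL; basmati rice: 771 g; water: 1360 g

Scaling factor: 17/5 = 3.4.
plain yogurt: (1 tbsp + 1 tsp = 4/3 tbsp) × 17/5 × 15 mL/tbsp = 68 mL
basmati rice: 8 oz × 17/5 × 28.35 g/oz ≈ 771 g
water: 400 g × 17/5 = 1360 g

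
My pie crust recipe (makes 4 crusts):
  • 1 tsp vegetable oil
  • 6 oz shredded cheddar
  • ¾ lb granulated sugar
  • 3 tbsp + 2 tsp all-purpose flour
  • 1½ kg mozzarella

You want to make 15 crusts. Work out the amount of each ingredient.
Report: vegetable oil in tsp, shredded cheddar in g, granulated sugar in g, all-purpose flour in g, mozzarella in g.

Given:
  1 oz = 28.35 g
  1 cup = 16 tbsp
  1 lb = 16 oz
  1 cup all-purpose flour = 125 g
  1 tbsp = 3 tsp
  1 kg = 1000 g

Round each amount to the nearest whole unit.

vegetable oil: 4 tsp; shredded cheddar: 638 g; granulated sugar: 1276 g; all-purpose flour: 107 g; mozzarella: 5625 g

Scaling factor: 15/4 = 3.75.
vegetable oil: 1 tsp × 15/4 ≈ 4 tsp
shredded cheddar: 6 oz × 15/4 × 28.35 g/oz ≈ 638 g
granulated sugar: 0.75 lb × 15/4 × 16 oz/lb × 28.35 g/oz ≈ 1276 g
all-purpose flour: (3 tbsp + 2 tsp = 11/3 tbsp) × 15/4 ÷ 16 tbsp/cup × 125 g/cup ≈ 107 g
mozzarella: 1.5 kg × 15/4 × 1000 g/kg = 5625 g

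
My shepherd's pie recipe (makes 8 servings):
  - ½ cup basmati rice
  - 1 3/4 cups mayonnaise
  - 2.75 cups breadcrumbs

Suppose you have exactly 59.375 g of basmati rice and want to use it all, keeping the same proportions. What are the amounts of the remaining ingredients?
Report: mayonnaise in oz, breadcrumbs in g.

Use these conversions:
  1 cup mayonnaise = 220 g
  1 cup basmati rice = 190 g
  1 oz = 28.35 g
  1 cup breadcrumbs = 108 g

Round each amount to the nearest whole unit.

The original recipe has 95 g of basmati rice, so the scaling factor is 59.375 ÷ 95 = 5/8 = 0.625.
mayonnaise: 1.75 cup × 5/8 × 220 g/cup ÷ 28.35 g/oz ≈ 8 oz
breadcrumbs: 2.75 cup × 5/8 × 108 g/cup ≈ 186 g

mayonnaise: 8 oz; breadcrumbs: 186 g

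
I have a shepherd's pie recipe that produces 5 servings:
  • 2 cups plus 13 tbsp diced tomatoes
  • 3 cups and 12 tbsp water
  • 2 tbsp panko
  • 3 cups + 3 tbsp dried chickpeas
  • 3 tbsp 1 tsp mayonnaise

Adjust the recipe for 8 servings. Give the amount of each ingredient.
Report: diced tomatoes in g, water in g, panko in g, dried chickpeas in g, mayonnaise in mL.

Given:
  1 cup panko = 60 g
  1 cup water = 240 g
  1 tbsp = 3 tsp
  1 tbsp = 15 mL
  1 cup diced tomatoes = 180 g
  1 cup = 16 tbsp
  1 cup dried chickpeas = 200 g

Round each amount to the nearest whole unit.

diced tomatoes: 810 g; water: 1440 g; panko: 12 g; dried chickpeas: 1020 g; mayonnaise: 80 mL

Scaling factor: 8/5 = 1.6.
diced tomatoes: (2 cup + 13 tbsp = 2.8125 cup) × 8/5 × 180 g/cup = 810 g
water: (3 cup + 12 tbsp = 3.75 cup) × 8/5 × 240 g/cup = 1440 g
panko: 2 tbsp × 8/5 ÷ 16 tbsp/cup × 60 g/cup = 12 g
dried chickpeas: (3 cup + 3 tbsp = 3.1875 cup) × 8/5 × 200 g/cup = 1020 g
mayonnaise: (3 tbsp + 1 tsp = 10/3 tbsp) × 8/5 × 15 mL/tbsp = 80 mL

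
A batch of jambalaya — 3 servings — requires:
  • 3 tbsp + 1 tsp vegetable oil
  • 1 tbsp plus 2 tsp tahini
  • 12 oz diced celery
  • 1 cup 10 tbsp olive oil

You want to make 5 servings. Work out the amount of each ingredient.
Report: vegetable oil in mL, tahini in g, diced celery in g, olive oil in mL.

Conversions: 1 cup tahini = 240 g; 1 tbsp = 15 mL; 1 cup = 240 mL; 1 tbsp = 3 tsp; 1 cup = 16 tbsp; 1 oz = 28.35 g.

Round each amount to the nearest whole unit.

vegetable oil: 83 mL; tahini: 42 g; diced celery: 567 g; olive oil: 650 mL

Scaling factor: 5/3.
vegetable oil: (3 tbsp + 1 tsp = 10/3 tbsp) × 5/3 × 15 mL/tbsp ≈ 83 mL
tahini: (1 tbsp + 2 tsp = 5/3 tbsp) × 5/3 ÷ 16 tbsp/cup × 240 g/cup ≈ 42 g
diced celery: 12 oz × 5/3 × 28.35 g/oz = 567 g
olive oil: (1 cup + 10 tbsp = 1.625 cup) × 5/3 × 240 mL/cup = 650 mL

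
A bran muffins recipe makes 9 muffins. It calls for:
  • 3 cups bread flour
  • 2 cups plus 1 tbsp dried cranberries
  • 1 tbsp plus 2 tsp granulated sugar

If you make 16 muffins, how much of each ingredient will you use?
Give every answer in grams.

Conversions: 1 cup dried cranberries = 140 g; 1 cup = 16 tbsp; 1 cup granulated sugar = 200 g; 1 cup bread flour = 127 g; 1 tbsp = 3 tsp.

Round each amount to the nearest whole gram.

bread flour: 677 g; dried cranberries: 513 g; granulated sugar: 37 g

Scaling factor: 16/9.
bread flour: 3 cup × 16/9 × 127 g/cup ≈ 677 g
dried cranberries: (2 cup + 1 tbsp = 2.0625 cup) × 16/9 × 140 g/cup ≈ 513 g
granulated sugar: (1 tbsp + 2 tsp = 5/3 tbsp) × 16/9 ÷ 16 tbsp/cup × 200 g/cup ≈ 37 g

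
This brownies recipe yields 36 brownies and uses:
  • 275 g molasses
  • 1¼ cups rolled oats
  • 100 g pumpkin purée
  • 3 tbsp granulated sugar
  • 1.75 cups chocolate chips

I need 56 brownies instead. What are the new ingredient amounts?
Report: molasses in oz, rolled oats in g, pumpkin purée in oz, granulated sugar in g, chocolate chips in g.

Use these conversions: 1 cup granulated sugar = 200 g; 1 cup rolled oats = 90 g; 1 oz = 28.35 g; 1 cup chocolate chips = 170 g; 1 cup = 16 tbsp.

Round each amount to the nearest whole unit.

molasses: 15 oz; rolled oats: 175 g; pumpkin purée: 5 oz; granulated sugar: 58 g; chocolate chips: 463 g

Scaling factor: 56/36 = 14/9.
molasses: 275 g × 14/9 ÷ 28.35 g/oz ≈ 15 oz
rolled oats: 1.25 cup × 14/9 × 90 g/cup = 175 g
pumpkin purée: 100 g × 14/9 ÷ 28.35 g/oz ≈ 5 oz
granulated sugar: 3 tbsp × 14/9 ÷ 16 tbsp/cup × 200 g/cup ≈ 58 g
chocolate chips: 1.75 cup × 14/9 × 170 g/cup ≈ 463 g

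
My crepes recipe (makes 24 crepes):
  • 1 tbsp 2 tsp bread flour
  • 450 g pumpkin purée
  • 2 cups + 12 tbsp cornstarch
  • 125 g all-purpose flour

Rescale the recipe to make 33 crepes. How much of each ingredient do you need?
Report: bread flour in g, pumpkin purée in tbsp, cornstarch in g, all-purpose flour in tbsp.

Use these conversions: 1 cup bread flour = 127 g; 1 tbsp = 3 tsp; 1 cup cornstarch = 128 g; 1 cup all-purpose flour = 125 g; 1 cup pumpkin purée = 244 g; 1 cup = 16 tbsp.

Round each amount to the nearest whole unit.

bread flour: 18 g; pumpkin purée: 41 tbsp; cornstarch: 484 g; all-purpose flour: 22 tbsp

Scaling factor: 33/24 = 11/8 = 1.375.
bread flour: (1 tbsp + 2 tsp = 5/3 tbsp) × 11/8 ÷ 16 tbsp/cup × 127 g/cup ≈ 18 g
pumpkin purée: 450 g × 11/8 ÷ 244 g/cup × 16 tbsp/cup ≈ 41 tbsp
cornstarch: (2 cup + 12 tbsp = 2.75 cup) × 11/8 × 128 g/cup = 484 g
all-purpose flour: 125 g × 11/8 ÷ 125 g/cup × 16 tbsp/cup = 22 tbsp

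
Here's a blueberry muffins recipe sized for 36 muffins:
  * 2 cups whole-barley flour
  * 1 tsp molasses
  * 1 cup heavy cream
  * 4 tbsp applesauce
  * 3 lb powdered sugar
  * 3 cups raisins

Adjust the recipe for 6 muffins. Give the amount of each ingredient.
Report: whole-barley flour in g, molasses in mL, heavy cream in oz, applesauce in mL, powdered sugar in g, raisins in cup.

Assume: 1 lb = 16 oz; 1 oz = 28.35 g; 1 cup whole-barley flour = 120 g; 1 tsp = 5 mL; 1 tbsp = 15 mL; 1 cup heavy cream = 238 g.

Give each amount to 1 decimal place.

Scaling factor: 6/36 = 1/6.
whole-barley flour: 2 cup × 1/6 × 120 g/cup = 40.0 g
molasses: 1 tsp × 1/6 × 5 mL/tsp ≈ 0.8 mL
heavy cream: 1 cup × 1/6 × 238 g/cup ÷ 28.35 g/oz ≈ 1.4 oz
applesauce: 4 tbsp × 1/6 × 15 mL/tbsp = 10.0 mL
powdered sugar: 3 lb × 1/6 × 16 oz/lb × 28.35 g/oz = 226.8 g
raisins: 3 cup × 1/6 = 0.5 cup

whole-barley flour: 40.0 g; molasses: 0.8 mL; heavy cream: 1.4 oz; applesauce: 10.0 mL; powdered sugar: 226.8 g; raisins: 0.5 cup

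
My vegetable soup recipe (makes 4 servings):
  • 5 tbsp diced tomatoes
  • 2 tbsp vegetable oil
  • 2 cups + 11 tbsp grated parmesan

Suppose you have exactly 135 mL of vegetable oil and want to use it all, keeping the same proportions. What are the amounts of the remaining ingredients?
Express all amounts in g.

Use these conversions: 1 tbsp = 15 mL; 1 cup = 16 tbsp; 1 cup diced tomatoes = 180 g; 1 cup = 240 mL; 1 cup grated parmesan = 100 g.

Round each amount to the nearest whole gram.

The original recipe has 30 mL of vegetable oil, so the scaling factor is 135 ÷ 30 = 9/2 = 4.5.
diced tomatoes: 5 tbsp × 9/2 ÷ 16 tbsp/cup × 180 g/cup ≈ 253 g
grated parmesan: (2 cup + 11 tbsp = 2.6875 cup) × 9/2 × 100 g/cup ≈ 1209 g

diced tomatoes: 253 g; grated parmesan: 1209 g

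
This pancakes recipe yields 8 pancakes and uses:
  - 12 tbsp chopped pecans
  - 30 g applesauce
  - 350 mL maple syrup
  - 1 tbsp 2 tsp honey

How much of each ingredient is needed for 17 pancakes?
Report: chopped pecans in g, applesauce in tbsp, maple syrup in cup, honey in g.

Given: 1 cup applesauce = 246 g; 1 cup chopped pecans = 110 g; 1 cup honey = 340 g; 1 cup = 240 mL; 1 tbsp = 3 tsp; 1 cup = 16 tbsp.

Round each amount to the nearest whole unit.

chopped pecans: 175 g; applesauce: 4 tbsp; maple syrup: 3 cup; honey: 75 g

Scaling factor: 17/8 = 2.125.
chopped pecans: 12 tbsp × 17/8 ÷ 16 tbsp/cup × 110 g/cup ≈ 175 g
applesauce: 30 g × 17/8 ÷ 246 g/cup × 16 tbsp/cup ≈ 4 tbsp
maple syrup: 350 mL × 17/8 ÷ 240 mL/cup ≈ 3 cup
honey: (1 tbsp + 2 tsp = 5/3 tbsp) × 17/8 ÷ 16 tbsp/cup × 340 g/cup ≈ 75 g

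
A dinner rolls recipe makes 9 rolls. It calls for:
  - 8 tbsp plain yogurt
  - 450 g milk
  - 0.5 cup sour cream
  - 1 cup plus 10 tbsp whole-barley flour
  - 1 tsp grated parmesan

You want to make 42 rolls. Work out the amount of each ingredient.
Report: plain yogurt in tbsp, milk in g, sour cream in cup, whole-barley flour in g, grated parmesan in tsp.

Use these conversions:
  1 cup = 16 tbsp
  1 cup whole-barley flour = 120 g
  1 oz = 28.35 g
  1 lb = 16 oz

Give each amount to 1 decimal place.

plain yogurt: 37.3 tbsp; milk: 2100.0 g; sour cream: 2.3 cup; whole-barley flour: 910.0 g; grated parmesan: 4.7 tsp

Scaling factor: 42/9 = 14/3.
plain yogurt: 8 tbsp × 14/3 ≈ 37.3 tbsp
milk: 450 g × 14/3 = 2100.0 g
sour cream: 0.5 cup × 14/3 ≈ 2.3 cup
whole-barley flour: (1 cup + 10 tbsp = 1.625 cup) × 14/3 × 120 g/cup = 910.0 g
grated parmesan: 1 tsp × 14/3 ≈ 4.7 tsp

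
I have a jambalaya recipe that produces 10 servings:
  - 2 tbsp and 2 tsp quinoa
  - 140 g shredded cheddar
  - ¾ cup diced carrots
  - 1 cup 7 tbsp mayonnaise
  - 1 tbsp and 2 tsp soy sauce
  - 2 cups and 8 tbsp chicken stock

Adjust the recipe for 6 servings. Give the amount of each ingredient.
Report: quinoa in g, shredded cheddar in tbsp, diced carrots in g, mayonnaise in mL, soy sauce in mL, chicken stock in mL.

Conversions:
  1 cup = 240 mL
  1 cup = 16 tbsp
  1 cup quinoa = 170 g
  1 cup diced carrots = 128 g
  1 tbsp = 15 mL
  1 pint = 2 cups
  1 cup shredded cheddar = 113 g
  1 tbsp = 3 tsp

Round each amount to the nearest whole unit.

Scaling factor: 6/10 = 3/5 = 0.6.
quinoa: (2 tbsp + 2 tsp = 8/3 tbsp) × 3/5 ÷ 16 tbsp/cup × 170 g/cup = 17 g
shredded cheddar: 140 g × 3/5 ÷ 113 g/cup × 16 tbsp/cup ≈ 12 tbsp
diced carrots: 0.75 cup × 3/5 × 128 g/cup ≈ 58 g
mayonnaise: (1 cup + 7 tbsp = 1.4375 cup) × 3/5 × 240 mL/cup = 207 mL
soy sauce: (1 tbsp + 2 tsp = 5/3 tbsp) × 3/5 × 15 mL/tbsp = 15 mL
chicken stock: (2 cup + 8 tbsp = 2.5 cup) × 3/5 × 240 mL/cup = 360 mL

quinoa: 17 g; shredded cheddar: 12 tbsp; diced carrots: 58 g; mayonnaise: 207 mL; soy sauce: 15 mL; chicken stock: 360 mL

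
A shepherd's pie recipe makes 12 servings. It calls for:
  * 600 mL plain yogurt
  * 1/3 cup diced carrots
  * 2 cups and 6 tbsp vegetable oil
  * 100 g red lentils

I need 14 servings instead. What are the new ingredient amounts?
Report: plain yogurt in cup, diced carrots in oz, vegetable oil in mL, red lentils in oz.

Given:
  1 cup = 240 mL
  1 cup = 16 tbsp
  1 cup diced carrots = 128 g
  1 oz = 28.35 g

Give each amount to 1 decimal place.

Scaling factor: 14/12 = 7/6.
plain yogurt: 600 mL × 7/6 ÷ 240 mL/cup ≈ 2.9 cup
diced carrots: 1/3 cup × 7/6 × 128 g/cup ÷ 28.35 g/oz ≈ 1.8 oz
vegetable oil: (2 cup + 6 tbsp = 2.375 cup) × 7/6 × 240 mL/cup = 665.0 mL
red lentils: 100 g × 7/6 ÷ 28.35 g/oz ≈ 4.1 oz

plain yogurt: 2.9 cup; diced carrots: 1.8 oz; vegetable oil: 665.0 mL; red lentils: 4.1 oz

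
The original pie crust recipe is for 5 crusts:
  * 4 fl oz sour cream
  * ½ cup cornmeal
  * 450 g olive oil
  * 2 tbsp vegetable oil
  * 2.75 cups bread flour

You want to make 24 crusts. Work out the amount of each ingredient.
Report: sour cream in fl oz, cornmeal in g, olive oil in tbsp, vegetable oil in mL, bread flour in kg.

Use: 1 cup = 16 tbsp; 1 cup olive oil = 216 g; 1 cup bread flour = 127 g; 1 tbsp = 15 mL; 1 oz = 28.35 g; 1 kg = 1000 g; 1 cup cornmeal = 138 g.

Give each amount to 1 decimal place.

sour cream: 19.2 fl oz; cornmeal: 331.2 g; olive oil: 160.0 tbsp; vegetable oil: 144.0 mL; bread flour: 1.7 kg

Scaling factor: 24/5 = 4.8.
sour cream: 4 fl oz × 24/5 = 19.2 fl oz
cornmeal: 0.5 cup × 24/5 × 138 g/cup = 331.2 g
olive oil: 450 g × 24/5 ÷ 216 g/cup × 16 tbsp/cup = 160.0 tbsp
vegetable oil: 2 tbsp × 24/5 × 15 mL/tbsp = 144.0 mL
bread flour: 2.75 cup × 24/5 × 127 g/cup ÷ 1000 g/kg ≈ 1.7 kg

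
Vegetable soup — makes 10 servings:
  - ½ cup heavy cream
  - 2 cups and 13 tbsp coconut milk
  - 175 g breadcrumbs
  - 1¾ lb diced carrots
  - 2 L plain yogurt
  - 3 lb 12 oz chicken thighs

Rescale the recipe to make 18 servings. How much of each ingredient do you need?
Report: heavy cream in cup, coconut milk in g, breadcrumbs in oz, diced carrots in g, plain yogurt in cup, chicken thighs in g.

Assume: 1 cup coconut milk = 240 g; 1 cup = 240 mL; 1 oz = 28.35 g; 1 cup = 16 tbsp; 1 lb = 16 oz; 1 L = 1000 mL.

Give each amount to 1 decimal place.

Scaling factor: 18/10 = 9/5 = 1.8.
heavy cream: 0.5 cup × 9/5 = 0.9 cup
coconut milk: (2 cup + 13 tbsp = 2.8125 cup) × 9/5 × 240 g/cup = 1215.0 g
breadcrumbs: 175 g × 9/5 ÷ 28.35 g/oz ≈ 11.1 oz
diced carrots: 1.75 lb × 9/5 × 16 oz/lb × 28.35 g/oz ≈ 1428.8 g
plain yogurt: 2 L × 9/5 × 1000 mL/L ÷ 240 mL/cup = 15.0 cup
chicken thighs: (3 lb + 12 oz = 3.75 lb) × 9/5 × 16 oz/lb × 28.35 g/oz = 3061.8 g

heavy cream: 0.9 cup; coconut milk: 1215.0 g; breadcrumbs: 11.1 oz; diced carrots: 1428.8 g; plain yogurt: 15.0 cup; chicken thighs: 3061.8 g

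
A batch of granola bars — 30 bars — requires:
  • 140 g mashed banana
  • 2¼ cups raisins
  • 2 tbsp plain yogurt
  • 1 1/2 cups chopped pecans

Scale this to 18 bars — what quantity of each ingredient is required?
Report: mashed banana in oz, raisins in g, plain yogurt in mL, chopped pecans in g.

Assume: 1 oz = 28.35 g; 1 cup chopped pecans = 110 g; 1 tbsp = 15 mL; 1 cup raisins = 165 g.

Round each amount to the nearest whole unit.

mashed banana: 3 oz; raisins: 223 g; plain yogurt: 18 mL; chopped pecans: 99 g

Scaling factor: 18/30 = 3/5 = 0.6.
mashed banana: 140 g × 3/5 ÷ 28.35 g/oz ≈ 3 oz
raisins: 2.25 cup × 3/5 × 165 g/cup ≈ 223 g
plain yogurt: 2 tbsp × 3/5 × 15 mL/tbsp = 18 mL
chopped pecans: 1.5 cup × 3/5 × 110 g/cup = 99 g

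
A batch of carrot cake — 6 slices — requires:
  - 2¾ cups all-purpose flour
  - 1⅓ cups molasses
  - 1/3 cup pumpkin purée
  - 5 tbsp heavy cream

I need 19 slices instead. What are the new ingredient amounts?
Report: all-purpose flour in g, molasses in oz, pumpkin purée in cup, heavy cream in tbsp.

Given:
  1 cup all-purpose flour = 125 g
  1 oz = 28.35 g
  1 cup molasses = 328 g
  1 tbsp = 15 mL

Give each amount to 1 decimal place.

Scaling factor: 19/6.
all-purpose flour: 2.75 cup × 19/6 × 125 g/cup ≈ 1088.5 g
molasses: 4/3 cup × 19/6 × 328 g/cup ÷ 28.35 g/oz ≈ 48.8 oz
pumpkin purée: 1/3 cup × 19/6 ≈ 1.1 cup
heavy cream: 5 tbsp × 19/6 ≈ 15.8 tbsp

all-purpose flour: 1088.5 g; molasses: 48.8 oz; pumpkin purée: 1.1 cup; heavy cream: 15.8 tbsp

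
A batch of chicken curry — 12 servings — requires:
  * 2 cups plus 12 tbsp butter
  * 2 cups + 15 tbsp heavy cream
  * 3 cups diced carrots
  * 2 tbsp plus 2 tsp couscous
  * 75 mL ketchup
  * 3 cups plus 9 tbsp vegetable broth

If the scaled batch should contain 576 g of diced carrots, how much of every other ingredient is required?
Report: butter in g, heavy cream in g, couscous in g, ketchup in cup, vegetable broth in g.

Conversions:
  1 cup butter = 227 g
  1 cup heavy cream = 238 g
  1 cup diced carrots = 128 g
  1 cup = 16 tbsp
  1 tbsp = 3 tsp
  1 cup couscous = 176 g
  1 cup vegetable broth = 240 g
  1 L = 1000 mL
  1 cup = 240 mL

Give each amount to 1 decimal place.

The original recipe has 384 g of diced carrots, so the scaling factor is 576 ÷ 384 = 3/2 = 1.5.
butter: (2 cup + 12 tbsp = 2.75 cup) × 3/2 × 227 g/cup ≈ 936.4 g
heavy cream: (2 cup + 15 tbsp = 2.9375 cup) × 3/2 × 238 g/cup ≈ 1048.7 g
couscous: (2 tbsp + 2 tsp = 8/3 tbsp) × 3/2 ÷ 16 tbsp/cup × 176 g/cup = 44.0 g
ketchup: 75 mL × 3/2 ÷ 240 mL/cup ≈ 0.5 cup
vegetable broth: (3 cup + 9 tbsp = 3.5625 cup) × 3/2 × 240 g/cup = 1282.5 g

butter: 936.4 g; heavy cream: 1048.7 g; couscous: 44.0 g; ketchup: 0.5 cup; vegetable broth: 1282.5 g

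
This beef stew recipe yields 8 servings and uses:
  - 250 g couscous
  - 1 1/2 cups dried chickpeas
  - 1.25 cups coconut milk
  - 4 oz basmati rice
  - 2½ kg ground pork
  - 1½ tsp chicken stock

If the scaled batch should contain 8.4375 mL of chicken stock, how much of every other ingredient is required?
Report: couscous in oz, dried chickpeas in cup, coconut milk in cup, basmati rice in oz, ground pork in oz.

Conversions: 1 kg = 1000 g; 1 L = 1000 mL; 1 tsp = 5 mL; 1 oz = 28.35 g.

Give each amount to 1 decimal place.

couscous: 9.9 oz; dried chickpeas: 1.7 cup; coconut milk: 1.4 cup; basmati rice: 4.5 oz; ground pork: 99.2 oz

The original recipe has 7.5 mL of chicken stock, so the scaling factor is 8.4375 ÷ 7.5 = 9/8 = 1.125.
couscous: 250 g × 9/8 ÷ 28.35 g/oz ≈ 9.9 oz
dried chickpeas: 1.5 cup × 9/8 ≈ 1.7 cup
coconut milk: 1.25 cup × 9/8 ≈ 1.4 cup
basmati rice: 4 oz × 9/8 = 4.5 oz
ground pork: 2.5 kg × 9/8 × 1000 g/kg ÷ 28.35 g/oz ≈ 99.2 oz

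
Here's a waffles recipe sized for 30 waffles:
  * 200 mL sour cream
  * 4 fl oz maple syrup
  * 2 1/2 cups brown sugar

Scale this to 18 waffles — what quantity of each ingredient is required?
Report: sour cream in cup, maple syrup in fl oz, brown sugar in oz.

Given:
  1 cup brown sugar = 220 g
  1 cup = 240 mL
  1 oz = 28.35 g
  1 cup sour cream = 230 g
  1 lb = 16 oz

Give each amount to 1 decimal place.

sour cream: 0.5 cup; maple syrup: 2.4 fl oz; brown sugar: 11.6 oz

Scaling factor: 18/30 = 3/5 = 0.6.
sour cream: 200 mL × 3/5 ÷ 240 mL/cup = 0.5 cup
maple syrup: 4 fl oz × 3/5 = 2.4 fl oz
brown sugar: 2.5 cup × 3/5 × 220 g/cup ÷ 28.35 g/oz ≈ 11.6 oz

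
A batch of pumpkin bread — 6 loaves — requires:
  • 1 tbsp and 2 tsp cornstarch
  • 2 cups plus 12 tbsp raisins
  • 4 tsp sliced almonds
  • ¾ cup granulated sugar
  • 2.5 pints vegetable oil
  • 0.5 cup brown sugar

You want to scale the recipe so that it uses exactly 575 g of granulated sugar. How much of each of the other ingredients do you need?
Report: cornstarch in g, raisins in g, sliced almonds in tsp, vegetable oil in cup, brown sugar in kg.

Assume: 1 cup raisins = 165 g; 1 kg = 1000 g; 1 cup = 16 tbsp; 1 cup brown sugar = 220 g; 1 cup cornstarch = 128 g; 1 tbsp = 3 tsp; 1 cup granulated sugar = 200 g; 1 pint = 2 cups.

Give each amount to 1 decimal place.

The original recipe has 150 g of granulated sugar, so the scaling factor is 575 ÷ 150 = 23/6.
cornstarch: (1 tbsp + 2 tsp = 5/3 tbsp) × 23/6 ÷ 16 tbsp/cup × 128 g/cup ≈ 51.1 g
raisins: (2 cup + 12 tbsp = 2.75 cup) × 23/6 × 165 g/cup ≈ 1739.4 g
sliced almonds: 4 tsp × 23/6 ≈ 15.3 tsp
vegetable oil: 2.5 pint × 23/6 × 2 cup/pint ≈ 19.2 cup
brown sugar: 0.5 cup × 23/6 × 220 g/cup ÷ 1000 g/kg ≈ 0.4 kg

cornstarch: 51.1 g; raisins: 1739.4 g; sliced almonds: 15.3 tsp; vegetable oil: 19.2 cup; brown sugar: 0.4 kg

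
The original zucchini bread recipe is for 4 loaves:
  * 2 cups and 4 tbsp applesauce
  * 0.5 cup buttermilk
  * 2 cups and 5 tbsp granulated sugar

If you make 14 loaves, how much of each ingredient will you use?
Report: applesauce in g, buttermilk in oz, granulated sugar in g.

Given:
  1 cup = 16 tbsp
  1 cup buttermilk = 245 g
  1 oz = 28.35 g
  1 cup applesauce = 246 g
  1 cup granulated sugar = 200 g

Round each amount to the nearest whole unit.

Scaling factor: 14/4 = 7/2 = 3.5.
applesauce: (2 cup + 4 tbsp = 2.25 cup) × 7/2 × 246 g/cup ≈ 1937 g
buttermilk: 0.5 cup × 7/2 × 245 g/cup ÷ 28.35 g/oz ≈ 15 oz
granulated sugar: (2 cup + 5 tbsp = 2.3125 cup) × 7/2 × 200 g/cup ≈ 1619 g

applesauce: 1937 g; buttermilk: 15 oz; granulated sugar: 1619 g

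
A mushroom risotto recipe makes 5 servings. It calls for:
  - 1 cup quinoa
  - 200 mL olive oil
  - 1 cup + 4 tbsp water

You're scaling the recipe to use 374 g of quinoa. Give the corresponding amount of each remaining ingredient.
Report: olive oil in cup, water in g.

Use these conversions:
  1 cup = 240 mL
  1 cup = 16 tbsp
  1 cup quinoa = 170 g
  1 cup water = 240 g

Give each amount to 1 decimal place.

olive oil: 1.8 cup; water: 660.0 g

The original recipe has 170 g of quinoa, so the scaling factor is 374 ÷ 170 = 11/5 = 2.2.
olive oil: 200 mL × 11/5 ÷ 240 mL/cup ≈ 1.8 cup
water: (1 cup + 4 tbsp = 1.25 cup) × 11/5 × 240 g/cup = 660.0 g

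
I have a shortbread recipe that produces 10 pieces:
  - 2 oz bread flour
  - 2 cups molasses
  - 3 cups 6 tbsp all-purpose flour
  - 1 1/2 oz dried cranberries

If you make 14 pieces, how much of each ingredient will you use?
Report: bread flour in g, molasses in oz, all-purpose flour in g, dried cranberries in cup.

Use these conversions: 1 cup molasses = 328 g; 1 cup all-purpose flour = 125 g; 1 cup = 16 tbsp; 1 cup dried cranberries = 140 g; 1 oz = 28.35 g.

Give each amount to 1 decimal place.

bread flour: 79.4 g; molasses: 32.4 oz; all-purpose flour: 590.6 g; dried cranberries: 0.4 cup

Scaling factor: 14/10 = 7/5 = 1.4.
bread flour: 2 oz × 7/5 × 28.35 g/oz ≈ 79.4 g
molasses: 2 cup × 7/5 × 328 g/cup ÷ 28.35 g/oz ≈ 32.4 oz
all-purpose flour: (3 cup + 6 tbsp = 3.375 cup) × 7/5 × 125 g/cup ≈ 590.6 g
dried cranberries: 1.5 oz × 7/5 × 28.35 g/oz ÷ 140 g/cup ≈ 0.4 cup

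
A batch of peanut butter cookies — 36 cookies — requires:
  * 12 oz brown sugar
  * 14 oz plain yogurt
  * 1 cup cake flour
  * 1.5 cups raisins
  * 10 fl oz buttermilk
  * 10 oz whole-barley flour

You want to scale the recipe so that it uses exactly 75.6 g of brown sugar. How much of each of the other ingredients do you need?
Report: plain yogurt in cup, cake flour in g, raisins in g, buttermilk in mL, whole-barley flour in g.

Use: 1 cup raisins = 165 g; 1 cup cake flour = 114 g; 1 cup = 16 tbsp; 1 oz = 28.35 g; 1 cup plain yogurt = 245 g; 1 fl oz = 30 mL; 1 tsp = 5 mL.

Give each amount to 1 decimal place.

The original recipe has 340.2 g of brown sugar, so the scaling factor is 75.6 ÷ 340.2 = 2/9.
plain yogurt: 14 oz × 2/9 × 28.35 g/oz ÷ 245 g/cup ≈ 0.4 cup
cake flour: 1 cup × 2/9 × 114 g/cup ≈ 25.3 g
raisins: 1.5 cup × 2/9 × 165 g/cup = 55.0 g
buttermilk: 10 fl oz × 2/9 × 30 mL/fl oz ≈ 66.7 mL
whole-barley flour: 10 oz × 2/9 × 28.35 g/oz = 63.0 g

plain yogurt: 0.4 cup; cake flour: 25.3 g; raisins: 55.0 g; buttermilk: 66.7 mL; whole-barley flour: 63.0 g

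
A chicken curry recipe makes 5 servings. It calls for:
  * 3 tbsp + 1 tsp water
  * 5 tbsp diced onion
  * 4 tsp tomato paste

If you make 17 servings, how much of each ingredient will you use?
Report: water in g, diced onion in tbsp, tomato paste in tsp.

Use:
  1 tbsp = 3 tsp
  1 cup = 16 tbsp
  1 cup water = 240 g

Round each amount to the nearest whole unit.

water: 170 g; diced onion: 17 tbsp; tomato paste: 14 tsp

Scaling factor: 17/5 = 3.4.
water: (3 tbsp + 1 tsp = 10/3 tbsp) × 17/5 ÷ 16 tbsp/cup × 240 g/cup = 170 g
diced onion: 5 tbsp × 17/5 = 17 tbsp
tomato paste: 4 tsp × 17/5 ≈ 14 tsp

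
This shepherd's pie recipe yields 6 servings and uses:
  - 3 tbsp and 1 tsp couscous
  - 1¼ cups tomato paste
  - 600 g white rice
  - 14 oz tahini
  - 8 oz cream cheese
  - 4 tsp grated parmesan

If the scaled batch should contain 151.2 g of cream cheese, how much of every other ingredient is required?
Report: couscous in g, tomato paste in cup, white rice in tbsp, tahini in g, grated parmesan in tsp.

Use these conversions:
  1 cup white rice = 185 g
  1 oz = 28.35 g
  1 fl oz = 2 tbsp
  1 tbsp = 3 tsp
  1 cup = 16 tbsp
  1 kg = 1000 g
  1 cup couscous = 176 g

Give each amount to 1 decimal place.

The original recipe has 226.8 g of cream cheese, so the scaling factor is 151.2 ÷ 226.8 = 2/3.
couscous: (3 tbsp + 1 tsp = 10/3 tbsp) × 2/3 ÷ 16 tbsp/cup × 176 g/cup ≈ 24.4 g
tomato paste: 1.25 cup × 2/3 ≈ 0.8 cup
white rice: 600 g × 2/3 ÷ 185 g/cup × 16 tbsp/cup ≈ 34.6 tbsp
tahini: 14 oz × 2/3 × 28.35 g/oz = 264.6 g
grated parmesan: 4 tsp × 2/3 ≈ 2.7 tsp

couscous: 24.4 g; tomato paste: 0.8 cup; white rice: 34.6 tbsp; tahini: 264.6 g; grated parmesan: 2.7 tsp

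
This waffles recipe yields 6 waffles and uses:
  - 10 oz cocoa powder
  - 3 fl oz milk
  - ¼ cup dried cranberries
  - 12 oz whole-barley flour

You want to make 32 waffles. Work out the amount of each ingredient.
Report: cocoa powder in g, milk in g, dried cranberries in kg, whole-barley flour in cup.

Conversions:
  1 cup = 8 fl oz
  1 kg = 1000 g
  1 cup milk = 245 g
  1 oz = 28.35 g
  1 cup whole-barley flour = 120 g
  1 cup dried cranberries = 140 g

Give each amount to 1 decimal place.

Scaling factor: 32/6 = 16/3.
cocoa powder: 10 oz × 16/3 × 28.35 g/oz = 1512.0 g
milk: 3 fl oz × 16/3 ÷ 8 fl oz/cup × 245 g/cup = 490.0 g
dried cranberries: 0.25 cup × 16/3 × 140 g/cup ÷ 1000 g/kg ≈ 0.2 kg
whole-barley flour: 12 oz × 16/3 × 28.35 g/oz ÷ 120 g/cup ≈ 15.1 cup

cocoa powder: 1512.0 g; milk: 490.0 g; dried cranberries: 0.2 kg; whole-barley flour: 15.1 cup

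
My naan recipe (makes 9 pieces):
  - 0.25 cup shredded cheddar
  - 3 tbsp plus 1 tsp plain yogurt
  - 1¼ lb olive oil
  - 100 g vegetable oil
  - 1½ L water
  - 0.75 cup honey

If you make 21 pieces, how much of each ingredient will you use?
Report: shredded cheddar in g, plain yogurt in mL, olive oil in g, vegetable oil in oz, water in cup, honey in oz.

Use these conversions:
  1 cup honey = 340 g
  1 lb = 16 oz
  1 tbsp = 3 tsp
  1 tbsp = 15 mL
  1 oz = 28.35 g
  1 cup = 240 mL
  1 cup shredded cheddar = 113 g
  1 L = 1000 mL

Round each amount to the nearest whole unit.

shredded cheddar: 66 g; plain yogurt: 117 mL; olive oil: 1323 g; vegetable oil: 8 oz; water: 15 cup; honey: 21 oz

Scaling factor: 21/9 = 7/3.
shredded cheddar: 0.25 cup × 7/3 × 113 g/cup ≈ 66 g
plain yogurt: (3 tbsp + 1 tsp = 10/3 tbsp) × 7/3 × 15 mL/tbsp ≈ 117 mL
olive oil: 1.25 lb × 7/3 × 16 oz/lb × 28.35 g/oz = 1323 g
vegetable oil: 100 g × 7/3 ÷ 28.35 g/oz ≈ 8 oz
water: 1.5 L × 7/3 × 1000 mL/L ÷ 240 mL/cup ≈ 15 cup
honey: 0.75 cup × 7/3 × 340 g/cup ÷ 28.35 g/oz ≈ 21 oz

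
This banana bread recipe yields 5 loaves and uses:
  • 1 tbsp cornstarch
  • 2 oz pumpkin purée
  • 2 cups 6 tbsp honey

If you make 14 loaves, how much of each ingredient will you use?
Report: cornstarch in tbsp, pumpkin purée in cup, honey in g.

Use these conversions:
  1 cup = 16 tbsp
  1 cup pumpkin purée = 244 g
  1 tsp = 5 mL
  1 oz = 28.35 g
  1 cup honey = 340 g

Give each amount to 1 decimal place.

cornstarch: 2.8 tbsp; pumpkin purée: 0.7 cup; honey: 2261.0 g

Scaling factor: 14/5 = 2.8.
cornstarch: 1 tbsp × 14/5 = 2.8 tbsp
pumpkin purée: 2 oz × 14/5 × 28.35 g/oz ÷ 244 g/cup ≈ 0.7 cup
honey: (2 cup + 6 tbsp = 2.375 cup) × 14/5 × 340 g/cup = 2261.0 g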